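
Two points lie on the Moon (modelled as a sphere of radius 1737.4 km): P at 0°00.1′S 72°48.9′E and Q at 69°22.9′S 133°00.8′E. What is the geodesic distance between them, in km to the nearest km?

In radians: φ₁ = -0.0000, φ₂ = -1.2109, Δλ = 60.198° = 1.0507 rad.
Haversine: a = sin²(Δφ/2) + cos φ₁ cos φ₂ sin²(Δλ/2) = 0.3239 + (1.0000)(0.3521)(0.2515) = 0.41248.
Central angle c = 2·arcsin(√a) = 1.39485 rad.
Distance = R·c = 1737.4 × 1.3948 ≈ 2423 km.

2423 km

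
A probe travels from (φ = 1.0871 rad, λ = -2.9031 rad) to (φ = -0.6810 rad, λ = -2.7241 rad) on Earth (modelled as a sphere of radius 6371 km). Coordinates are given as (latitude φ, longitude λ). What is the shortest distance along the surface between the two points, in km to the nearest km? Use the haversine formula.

With latitudes φ₁ = 62.286°, φ₂ = -39.018° and longitude difference Δλ = 10.256°:
Haversine: a = sin²(Δφ/2) + cos φ₁ cos φ₂ sin²(Δλ/2) = 0.5980 + (0.4651)(0.7769)(0.0080) = 0.60090.
Central angle c = 2·arcsin(√a) = 1.77399 rad.
Distance = R·c = 6371 × 1.7740 ≈ 11302 km.

11302 km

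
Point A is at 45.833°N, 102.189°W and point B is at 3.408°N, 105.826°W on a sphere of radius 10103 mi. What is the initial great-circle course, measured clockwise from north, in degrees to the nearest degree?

With φ₁ = 0.7999, φ₂ = 0.0595, Δλ = -0.0635 rad, the forward-azimuth formula gives
θ = atan2( sin Δλ cos φ₂ , cos φ₁ sin φ₂ − sin φ₁ cos φ₂ cos Δλ ) = atan2(-0.0633, -0.6732) = -174.63°.
Adding 360° brings this into [0°, 360°): 185°.

185°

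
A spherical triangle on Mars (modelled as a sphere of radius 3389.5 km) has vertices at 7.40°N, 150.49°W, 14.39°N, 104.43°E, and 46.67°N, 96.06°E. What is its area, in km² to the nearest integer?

8113780 km²

Side lengths (central angles): a = 0.5765, b = 1.7488, c = 1.7905 rad; semiperimeter s = 2.0579.
By l'Huilier's theorem, tan(E/4) = √[tan(s/2) tan((s−a)/2) tan((s−b)/2) tan((s−c)/2)], giving spherical excess E = 0.7062 rad.
Area = E·R² = 0.7062 × (3389.5)² ≈ 8113780 km².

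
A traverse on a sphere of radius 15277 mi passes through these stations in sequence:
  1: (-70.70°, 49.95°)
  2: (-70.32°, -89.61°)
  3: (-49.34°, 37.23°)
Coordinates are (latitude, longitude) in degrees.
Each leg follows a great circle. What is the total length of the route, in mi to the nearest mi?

Leg 1→2: central angle 0.6369 rad, distance 9729.5 mi.
Leg 2→3: central angle 0.9487 rad, distance 14493.8 mi.
Total: 9729.5 + 14493.8 ≈ 24223 mi.

24223 mi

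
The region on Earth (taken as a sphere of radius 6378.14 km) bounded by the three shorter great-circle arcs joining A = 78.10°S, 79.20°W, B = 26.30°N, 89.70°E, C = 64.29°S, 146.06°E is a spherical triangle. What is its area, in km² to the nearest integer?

24788305 km²

Side lengths (central angles): a = 1.7556, b = 0.6117, c = 2.2331 rad; semiperimeter s = 2.3002.
By l'Huilier's theorem, tan(E/4) = √[tan(s/2) tan((s−a)/2) tan((s−b)/2) tan((s−c)/2)], giving spherical excess E = 0.6093 rad.
Area = E·R² = 0.6093 × (6378.14)² ≈ 24788305 km².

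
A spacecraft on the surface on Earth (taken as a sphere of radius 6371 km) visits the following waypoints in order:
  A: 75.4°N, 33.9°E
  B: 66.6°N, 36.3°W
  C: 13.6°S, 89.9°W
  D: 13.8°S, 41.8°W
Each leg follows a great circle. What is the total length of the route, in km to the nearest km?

Leg A→B: central angle 0.3975 rad, distance 2532.5 km.
Leg B→C: central angle 1.5575 rad, distance 9923.0 km.
Leg C→D: central angle 0.8142 rad, distance 5187.2 km.
Total: 2532.5 + 9923.0 + 5187.2 ≈ 17643 km.

17643 km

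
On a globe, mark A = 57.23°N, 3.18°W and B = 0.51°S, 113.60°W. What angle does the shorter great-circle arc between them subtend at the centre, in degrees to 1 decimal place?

101.3°

With latitudes φ₁ = 57.230°, φ₂ = -0.510° and longitude difference Δλ = -110.420°:
Haversine: a = sin²(Δφ/2) + cos φ₁ cos φ₂ sin²(Δλ/2) = 0.2331 + (0.5413)(1.0000)(0.6744) = 0.59816.
Central angle c = 2·arcsin(√a) = 1.76840 rad.
So the angular separation is 101.3°.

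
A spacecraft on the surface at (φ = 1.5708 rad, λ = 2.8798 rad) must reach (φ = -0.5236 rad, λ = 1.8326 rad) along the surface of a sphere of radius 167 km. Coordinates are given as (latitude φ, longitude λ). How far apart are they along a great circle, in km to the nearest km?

Let φ₁ = 1.5708 rad, φ₂ = -0.5236 rad, and Δλ = -1.0472 rad.
Haversine: a = sin²(Δφ/2) + cos φ₁ cos φ₂ sin²(Δλ/2) = 0.7500 + (-0.0000)(0.8660)(0.2500) = 0.75000.
Central angle c = 2·arcsin(√a) = 2.09440 rad.
Distance = R·c = 167 × 2.0944 ≈ 350 km.

350 km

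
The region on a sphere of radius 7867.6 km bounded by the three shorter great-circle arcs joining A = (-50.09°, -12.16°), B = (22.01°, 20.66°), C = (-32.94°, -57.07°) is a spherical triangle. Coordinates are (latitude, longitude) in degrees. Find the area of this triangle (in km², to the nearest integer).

33685958 km²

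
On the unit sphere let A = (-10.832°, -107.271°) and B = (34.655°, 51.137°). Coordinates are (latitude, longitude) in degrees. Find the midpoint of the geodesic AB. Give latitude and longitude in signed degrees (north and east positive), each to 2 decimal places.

45.61°, -52.95°

Central angle δ = 2.6024 rad. Interpolating on the sphere with fraction f = 0.5:
P = [sin((1−f)δ)·A + sin(fδ)·B] / sin δ = 1.8771·A + 1.8771·B in Cartesian coordinates,
giving P = (0.4215, -0.5582, 0.7146), i.e. latitude 45.61°, longitude -52.95°.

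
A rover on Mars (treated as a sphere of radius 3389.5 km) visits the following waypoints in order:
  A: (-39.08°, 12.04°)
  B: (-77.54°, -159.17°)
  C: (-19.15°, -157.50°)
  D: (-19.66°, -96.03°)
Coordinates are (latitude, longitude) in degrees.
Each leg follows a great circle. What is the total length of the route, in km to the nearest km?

Leg A→B: central angle 1.1040 rad, distance 3742.0 km.
Leg B→C: central angle 1.0192 rad, distance 3454.6 km.
Leg C→D: central angle 1.0060 rad, distance 3409.8 km.
Total: 3742.0 + 3454.6 + 3409.8 ≈ 10606 km.

10606 km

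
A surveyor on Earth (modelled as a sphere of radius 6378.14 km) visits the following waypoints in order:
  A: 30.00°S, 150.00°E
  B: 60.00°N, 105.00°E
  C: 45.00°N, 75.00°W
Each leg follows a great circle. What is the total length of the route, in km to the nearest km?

19179 km

Leg A→B: central angle 1.6980 rad, distance 10829.9 km.
Leg B→C: central angle 1.3090 rad, distance 8349.0 km.
Total: 10829.9 + 8349.0 ≈ 19179 km.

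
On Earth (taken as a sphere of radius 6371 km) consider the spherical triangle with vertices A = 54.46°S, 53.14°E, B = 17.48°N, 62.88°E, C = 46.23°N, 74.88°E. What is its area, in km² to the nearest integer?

3686812 km²

Side lengths (central angles): a = 0.5310, b = 1.7866, c = 1.2640 rad; semiperimeter s = 1.7908.
By l'Huilier's theorem, tan(E/4) = √[tan(s/2) tan((s−a)/2) tan((s−b)/2) tan((s−c)/2)], giving spherical excess E = 0.0908 rad.
Area = E·R² = 0.0908 × (6371)² ≈ 3686812 km².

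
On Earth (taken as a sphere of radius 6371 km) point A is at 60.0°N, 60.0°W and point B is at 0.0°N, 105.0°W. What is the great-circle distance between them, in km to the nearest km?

In radians: φ₁ = 1.0472, φ₂ = 0.0000, Δλ = -45.000° = -0.7854 rad.
cos c = sin φ₁ sin φ₂ + cos φ₁ cos φ₂ cos Δλ = (0.8660)(0.0000) + (0.5000)(1.0000)(0.7071) = 0.35355,
so c = arccos(0.35355) = 1.20943 rad.
Distance = R·c = 6371 × 1.2094 ≈ 7705 km.

7705 km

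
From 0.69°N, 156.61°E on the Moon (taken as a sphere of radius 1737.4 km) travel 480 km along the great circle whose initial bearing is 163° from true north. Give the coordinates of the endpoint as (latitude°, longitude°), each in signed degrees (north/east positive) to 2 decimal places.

Angular distance δ = d/R = 480/1737.4 = 0.27627 rad; initial bearing θ = 2.8449 rad.
sin φ₂ = sin φ₁ cos δ + cos φ₁ sin δ cos θ = (0.0120)(0.9621) + (0.9999)(0.2728)(-0.9563) = -0.2493, so φ₂ = -14.43°.
Δλ = atan2(sin θ sin δ cos φ₁, cos δ − sin φ₁ sin φ₂) = atan2(0.0797, 0.9651) = 4.724°.
λ₂ = 156.610° + 4.724° = 161.33°.

-14.43°, 161.33°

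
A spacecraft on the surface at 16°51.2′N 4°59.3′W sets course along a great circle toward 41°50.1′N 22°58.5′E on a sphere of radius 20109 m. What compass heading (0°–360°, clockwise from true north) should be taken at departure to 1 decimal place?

Δλ = 27.963° = 0.4881 rad.
y = sin Δλ · cos φ₂ = (0.4689)(0.7451) = 0.3494
x = cos φ₁ sin φ₂ − sin φ₁ cos φ₂ cos Δλ = (0.9571)(0.6670) − (0.2899)(0.7451)(0.8832) = 0.4475
θ = atan2(y, x) = 37.98°, so the bearing is 38.0°.

38.0°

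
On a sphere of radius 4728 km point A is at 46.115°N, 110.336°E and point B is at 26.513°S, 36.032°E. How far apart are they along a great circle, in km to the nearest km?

8157 km

With latitudes φ₁ = 46.115°, φ₂ = -26.513° and longitude difference Δλ = -74.304°:
Haversine: a = sin²(Δφ/2) + cos φ₁ cos φ₂ sin²(Δλ/2) = 0.3507 + (0.6932)(0.8948)(0.3647) = 0.57696.
Central angle c = 2·arcsin(√a) = 1.72533 rad.
Distance = R·c = 4728 × 1.7253 ≈ 8157 km.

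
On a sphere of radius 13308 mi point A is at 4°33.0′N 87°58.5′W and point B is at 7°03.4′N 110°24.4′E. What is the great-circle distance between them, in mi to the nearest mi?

Let φ₁ = 0.0794 rad, φ₂ = 0.1232 rad, and Δλ = -2.8208 rad.
Haversine: a = sin²(Δφ/2) + cos φ₁ cos φ₂ sin²(Δλ/2) = 0.0005 + (0.9968)(0.9924)(0.9745) = 0.96454.
Central angle c = 2·arcsin(√a) = 2.76270 rad.
Distance = R·c = 13308 × 2.7627 ≈ 36766 mi.

36766 mi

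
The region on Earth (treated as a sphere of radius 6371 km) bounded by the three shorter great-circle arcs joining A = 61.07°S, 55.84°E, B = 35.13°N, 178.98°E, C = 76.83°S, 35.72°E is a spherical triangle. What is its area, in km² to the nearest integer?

29917444 km²

Side lengths (central angles): a = 2.3598, b = 0.2988, c = 2.3745 rad; semiperimeter s = 2.5165.
By l'Huilier's theorem, tan(E/4) = √[tan(s/2) tan((s−a)/2) tan((s−b)/2) tan((s−c)/2)], giving spherical excess E = 0.7371 rad.
Area = E·R² = 0.7371 × (6371)² ≈ 29917444 km².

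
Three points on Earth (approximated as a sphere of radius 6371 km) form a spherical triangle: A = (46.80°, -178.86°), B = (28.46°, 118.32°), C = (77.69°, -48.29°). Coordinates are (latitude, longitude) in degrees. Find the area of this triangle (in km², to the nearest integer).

Side lengths (central angles): a = 1.2836, b = 0.9055, c = 0.8991 rad; semiperimeter s = 1.5441.
By l'Huilier's theorem, tan(E/4) = √[tan(s/2) tan((s−a)/2) tan((s−b)/2) tan((s−c)/2)], giving spherical excess E = 0.4726 rad.
Area = E·R² = 0.4726 × (6371)² ≈ 19183715 km².

19183715 km²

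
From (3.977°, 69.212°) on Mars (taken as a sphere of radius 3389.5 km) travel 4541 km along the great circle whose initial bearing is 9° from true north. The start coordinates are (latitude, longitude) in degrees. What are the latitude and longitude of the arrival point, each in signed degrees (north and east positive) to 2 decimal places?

77.16°, 112.48°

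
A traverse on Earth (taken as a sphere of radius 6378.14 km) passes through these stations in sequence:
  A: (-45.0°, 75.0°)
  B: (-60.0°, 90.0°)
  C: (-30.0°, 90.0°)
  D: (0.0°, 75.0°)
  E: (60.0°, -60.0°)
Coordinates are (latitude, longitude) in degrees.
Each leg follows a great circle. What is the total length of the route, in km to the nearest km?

21307 km

Leg A→B: central angle 0.3049 rad, distance 1944.7 km.
Leg B→C: central angle 0.5236 rad, distance 3339.6 km.
Leg C→D: central angle 0.5799 rad, distance 3698.7 km.
Leg D→E: central angle 1.9322 rad, distance 12323.6 km.
Total: 1944.7 + 3339.6 + 3698.7 + 12323.6 ≈ 21307 km.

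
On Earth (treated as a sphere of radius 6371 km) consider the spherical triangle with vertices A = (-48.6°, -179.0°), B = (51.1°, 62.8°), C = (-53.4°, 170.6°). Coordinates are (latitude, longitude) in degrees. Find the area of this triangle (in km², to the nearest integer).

13968156 km²

Side lengths (central angles): a = 2.4027, b = 0.1414, c = 2.4655 rad; semiperimeter s = 2.5048.
By l'Huilier's theorem, tan(E/4) = √[tan(s/2) tan((s−a)/2) tan((s−b)/2) tan((s−c)/2)], giving spherical excess E = 0.3441 rad.
Area = E·R² = 0.3441 × (6371)² ≈ 13968156 km².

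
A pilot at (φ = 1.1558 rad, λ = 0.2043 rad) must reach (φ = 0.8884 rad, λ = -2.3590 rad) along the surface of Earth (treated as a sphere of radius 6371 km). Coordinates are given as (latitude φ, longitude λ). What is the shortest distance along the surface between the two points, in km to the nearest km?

Let φ₁ = 1.1558 rad, φ₂ = 0.8884 rad, and Δλ = -2.5633 rad.
cos c = sin φ₁ sin φ₂ + cos φ₁ cos φ₂ cos Δλ = (0.9151)(0.7761) + (0.4032)(0.6307)(-0.8374) = 0.49726,
so c = arccos(0.49726) = 1.05035 rad.
Distance = R·c = 6371 × 1.0504 ≈ 6692 km.

6692 km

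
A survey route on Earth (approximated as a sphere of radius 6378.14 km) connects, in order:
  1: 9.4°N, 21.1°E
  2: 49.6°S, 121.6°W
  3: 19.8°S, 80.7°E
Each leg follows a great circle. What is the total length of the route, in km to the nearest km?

26394 km

Leg 1→2: central angle 2.2562 rad, distance 14390.6 km.
Leg 2→3: central angle 1.8820 rad, distance 12003.9 km.
Total: 14390.6 + 12003.9 ≈ 26394 km.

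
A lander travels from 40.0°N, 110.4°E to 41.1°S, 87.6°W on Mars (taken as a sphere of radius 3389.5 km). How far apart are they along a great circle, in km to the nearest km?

In radians: φ₁ = 0.6981, φ₂ = -0.7173, Δλ = 162.000° = 2.8274 rad.
Haversine: a = sin²(Δφ/2) + cos φ₁ cos φ₂ sin²(Δλ/2) = 0.4226 + (0.7660)(0.7536)(0.9755) = 0.98578.
Central angle c = 2·arcsin(√a) = 2.90254 rad.
Distance = R·c = 3389.5 × 2.9025 ≈ 9838 km.

9838 km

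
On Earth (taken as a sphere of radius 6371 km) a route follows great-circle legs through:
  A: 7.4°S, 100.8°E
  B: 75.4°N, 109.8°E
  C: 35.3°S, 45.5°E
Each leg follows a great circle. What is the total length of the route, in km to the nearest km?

Leg A→B: central angle 1.4482 rad, distance 9226.7 km.
Leg B→C: central angle 2.0601 rad, distance 13124.7 km.
Total: 9226.7 + 13124.7 ≈ 22351 km.

22351 km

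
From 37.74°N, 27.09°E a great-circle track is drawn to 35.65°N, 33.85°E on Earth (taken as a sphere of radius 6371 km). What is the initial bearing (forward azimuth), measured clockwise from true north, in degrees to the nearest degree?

With φ₁ = 0.6587, φ₂ = 0.6222, Δλ = 0.1180 rad, the forward-azimuth formula gives
θ = atan2( sin Δλ cos φ₂ , cos φ₁ sin φ₂ − sin φ₁ cos φ₂ cos Δλ ) = atan2(0.0957, -0.0330) = 109.04°.
So the initial bearing is 109°.

109°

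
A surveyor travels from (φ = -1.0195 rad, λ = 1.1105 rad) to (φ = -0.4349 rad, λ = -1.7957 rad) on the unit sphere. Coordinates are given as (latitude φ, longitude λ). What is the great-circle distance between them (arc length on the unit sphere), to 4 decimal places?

Let φ₁ = -1.0195 rad, φ₂ = -0.4349 rad, and Δλ = -2.9062 rad.
Haversine: a = sin²(Δφ/2) + cos φ₁ cos φ₂ sin²(Δλ/2) = 0.0830 + (0.5238)(0.9069)(0.9862) = 0.55152.
Central angle c = 2·arcsin(√a) = 1.67401 rad.
On the unit sphere the arc length equals the central angle: 1.6740.

1.6740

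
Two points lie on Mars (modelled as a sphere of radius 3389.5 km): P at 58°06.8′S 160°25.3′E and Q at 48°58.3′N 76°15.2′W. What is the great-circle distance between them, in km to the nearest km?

8649 km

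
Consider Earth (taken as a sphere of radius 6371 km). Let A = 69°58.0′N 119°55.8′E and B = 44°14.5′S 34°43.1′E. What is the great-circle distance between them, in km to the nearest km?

In radians: φ₁ = 1.2211, φ₂ = -0.7722, Δλ = -85.212° = -1.4872 rad.
cos c = sin φ₁ sin φ₂ + cos φ₁ cos φ₂ cos Δλ = (0.9395)(-0.6977) + (0.3426)(0.7164)(0.0835) = -0.63499,
so c = arccos(-0.63499) = 2.25879 rad.
Distance = R·c = 6371 × 2.2588 ≈ 14391 km.

14391 km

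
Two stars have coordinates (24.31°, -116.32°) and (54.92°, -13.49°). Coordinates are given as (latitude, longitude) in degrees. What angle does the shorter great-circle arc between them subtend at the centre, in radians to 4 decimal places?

With latitudes φ₁ = 24.310°, φ₂ = 54.920° and longitude difference Δλ = 102.830°:
cos c = sin φ₁ sin φ₂ + cos φ₁ cos φ₂ cos Δλ = (0.4117)(0.8184) + (0.9113)(0.5747)(-0.2221) = 0.22059,
so c = arccos(0.22059) = 1.34838 rad.
So the angular separation is 1.3484 rad.

1.3484 rad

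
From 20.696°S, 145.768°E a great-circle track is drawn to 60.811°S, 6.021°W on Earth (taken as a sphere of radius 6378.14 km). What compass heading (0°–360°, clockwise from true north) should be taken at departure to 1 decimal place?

Δλ = -151.789° = -2.6492 rad.
y = sin Δλ · cos φ₂ = (-0.4727)(0.4877) = -0.2305
x = cos φ₁ sin φ₂ − sin φ₁ cos φ₂ cos Δλ = (0.9355)(-0.8730) − (-0.3534)(0.4877)(-0.8812) = -0.9686
θ = atan2(y, x) = -166.61°; adding 360° gives 193.4°.

193.4°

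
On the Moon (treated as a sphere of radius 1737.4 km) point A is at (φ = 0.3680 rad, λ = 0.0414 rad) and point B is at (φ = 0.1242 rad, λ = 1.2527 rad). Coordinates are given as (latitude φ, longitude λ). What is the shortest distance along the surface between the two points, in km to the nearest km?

In radians: φ₁ = 0.3680, φ₂ = 0.1242, Δλ = 69.402° = 1.2113 rad.
cos c = sin φ₁ sin φ₂ + cos φ₁ cos φ₂ cos Δλ = (0.3598)(0.1239) + (0.9330)(0.9923)(0.3518) = 0.37029,
so c = arccos(0.37029) = 1.19148 rad.
Distance = R·c = 1737.4 × 1.1915 ≈ 2070 km.

2070 km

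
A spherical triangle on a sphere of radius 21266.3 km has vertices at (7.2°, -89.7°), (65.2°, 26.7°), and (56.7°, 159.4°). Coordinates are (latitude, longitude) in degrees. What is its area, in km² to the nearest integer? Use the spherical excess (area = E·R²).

455658410 km²

Side lengths (central angles): a = 0.9241, b = 1.6605, c = 1.6421 rad; semiperimeter s = 2.1133.
By l'Huilier's theorem, tan(E/4) = √[tan(s/2) tan((s−a)/2) tan((s−b)/2) tan((s−c)/2)], giving spherical excess E = 1.0075 rad.
Area = E·R² = 1.0075 × (21266.3)² ≈ 455658410 km².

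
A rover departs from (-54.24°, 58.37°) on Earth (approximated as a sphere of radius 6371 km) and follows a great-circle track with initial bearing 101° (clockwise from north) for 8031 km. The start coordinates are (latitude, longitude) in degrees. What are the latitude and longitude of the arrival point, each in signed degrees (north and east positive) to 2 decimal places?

-20.73°, 146.47°

Angular distance δ = d/R = 8031/6371 = 1.26056 rad; initial bearing θ = 1.7628 rad.
sin φ₂ = sin φ₁ cos δ + cos φ₁ sin δ cos θ = (-0.8115)(0.3053) + (0.5844)(0.9523)(-0.1908) = -0.3539, so φ₂ = -20.73°.
Δλ = atan2(sin θ sin δ cos φ₁, cos δ − sin φ₁ sin φ₂) = atan2(0.5463, 0.0181) = 88.103°.
λ₂ = 58.370° + 88.103° = 146.47°.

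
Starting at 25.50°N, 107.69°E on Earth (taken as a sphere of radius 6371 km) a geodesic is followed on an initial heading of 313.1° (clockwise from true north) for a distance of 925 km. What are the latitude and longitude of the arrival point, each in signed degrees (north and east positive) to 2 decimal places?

31.01°, 100.61°

Angular distance δ = d/R = 925/6371 = 0.14519 rad; initial bearing θ = 5.4646 rad.
sin φ₂ = sin φ₁ cos δ + cos φ₁ sin δ cos θ = (0.4305)(0.9895) + (0.9026)(0.1447)(0.6833) = 0.5152, so φ₂ = 31.01°.
Δλ = atan2(sin θ sin δ cos φ₁, cos δ − sin φ₁ sin φ₂) = atan2(-0.0953, 0.7677) = -7.080°.
λ₂ = 107.690° − 7.080° = 100.61°.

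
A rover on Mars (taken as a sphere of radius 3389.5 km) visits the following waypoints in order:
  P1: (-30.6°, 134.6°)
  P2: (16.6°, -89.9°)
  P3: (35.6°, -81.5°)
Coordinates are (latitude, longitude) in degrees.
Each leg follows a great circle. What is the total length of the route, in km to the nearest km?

Leg P1→P2: central angle 2.3946 rad, distance 8116.6 km.
Leg P2→P3: central angle 0.3564 rad, distance 1208.0 km.
Total: 8116.6 + 1208.0 ≈ 9325 km.

9325 km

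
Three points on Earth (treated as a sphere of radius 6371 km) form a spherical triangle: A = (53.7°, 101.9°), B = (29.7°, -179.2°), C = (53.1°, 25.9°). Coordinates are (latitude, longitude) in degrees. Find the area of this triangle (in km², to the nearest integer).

14772508 km²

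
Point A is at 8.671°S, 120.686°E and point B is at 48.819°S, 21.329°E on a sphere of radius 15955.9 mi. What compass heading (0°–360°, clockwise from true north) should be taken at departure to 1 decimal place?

220.5°

With φ₁ = -0.1513, φ₂ = -0.8521, Δλ = -1.7341 rad, the forward-azimuth formula gives
θ = atan2( sin Δλ cos φ₂ , cos φ₁ sin φ₂ − sin φ₁ cos φ₂ cos Δλ ) = atan2(-0.6497, -0.7602) = -139.48°.
Adding 360° brings this into [0°, 360°): 220.5°.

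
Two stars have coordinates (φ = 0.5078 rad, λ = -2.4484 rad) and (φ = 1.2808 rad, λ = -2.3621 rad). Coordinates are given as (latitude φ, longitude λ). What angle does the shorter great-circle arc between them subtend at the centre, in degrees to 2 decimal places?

44.37°

With latitudes φ₁ = 29.095°, φ₂ = 73.384° and longitude difference Δλ = 4.945°:
Haversine: a = sin²(Δφ/2) + cos φ₁ cos φ₂ sin²(Δλ/2) = 0.1421 + (0.8738)(0.2859)(0.0019) = 0.14256.
Central angle c = 2·arcsin(√a) = 0.77433 rad.
So the angular separation is 44.37°.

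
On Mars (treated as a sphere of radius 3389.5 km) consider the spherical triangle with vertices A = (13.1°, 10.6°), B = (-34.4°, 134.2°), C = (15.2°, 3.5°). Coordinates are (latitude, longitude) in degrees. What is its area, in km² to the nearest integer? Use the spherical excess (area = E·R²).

Side lengths (central angles): a = 2.3015, b = 0.1256, c = 2.1807 rad; semiperimeter s = 2.3039.
By l'Huilier's theorem, tan(E/4) = √[tan(s/2) tan((s−a)/2) tan((s−b)/2) tan((s−c)/2)], giving spherical excess E = 0.0717 rad.
Area = E·R² = 0.0717 × (3389.5)² ≈ 823240 km².

823240 km²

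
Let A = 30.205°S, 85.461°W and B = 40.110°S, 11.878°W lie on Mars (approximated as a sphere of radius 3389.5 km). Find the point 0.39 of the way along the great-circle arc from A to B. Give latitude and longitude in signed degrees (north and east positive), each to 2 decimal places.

-39.76°, -59.62°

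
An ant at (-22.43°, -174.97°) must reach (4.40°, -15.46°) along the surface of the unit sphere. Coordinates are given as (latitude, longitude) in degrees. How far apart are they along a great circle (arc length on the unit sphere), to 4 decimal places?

With latitudes φ₁ = -22.430°, φ₂ = 4.400° and longitude difference Δλ = 159.510°:
cos c = sin φ₁ sin φ₂ + cos φ₁ cos φ₂ cos Δλ = (-0.3816)(0.0767) + (0.9243)(0.9971)(-0.9367) = -0.89259,
so c = arccos(-0.89259) = 2.67385 rad.
On the unit sphere the arc length equals the central angle: 2.6738.

2.6738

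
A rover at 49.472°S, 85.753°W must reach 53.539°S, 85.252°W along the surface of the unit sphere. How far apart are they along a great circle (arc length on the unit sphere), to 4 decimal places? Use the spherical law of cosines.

In radians: φ₁ = -0.8634, φ₂ = -0.9344, Δλ = 0.501° = 0.0087 rad.
cos c = sin φ₁ sin φ₂ + cos φ₁ cos φ₂ cos Δλ = (-0.7601)(-0.8043) + (0.6498)(0.5943)(1.0000) = 0.99747,
so c = arccos(0.99747) = 0.07119 rad.
On the unit sphere the arc length equals the central angle: 0.0712.

0.0712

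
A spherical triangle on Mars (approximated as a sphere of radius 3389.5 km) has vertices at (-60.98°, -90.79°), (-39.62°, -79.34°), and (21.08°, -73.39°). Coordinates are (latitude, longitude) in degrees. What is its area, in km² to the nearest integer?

Side lengths (central angles): a = 1.0638, b = 1.4531, c = 0.3927 rad; semiperimeter s = 1.4548.
By l'Huilier's theorem, tan(E/4) = √[tan(s/2) tan((s−a)/2) tan((s−b)/2) tan((s−c)/2)], giving spherical excess E = 0.0379 rad.
Area = E·R² = 0.0379 × (3389.5)² ≈ 435053 km².

435053 km²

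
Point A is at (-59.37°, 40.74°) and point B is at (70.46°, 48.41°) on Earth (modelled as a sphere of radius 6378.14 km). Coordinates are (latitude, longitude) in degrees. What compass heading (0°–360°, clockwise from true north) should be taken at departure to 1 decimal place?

3.3°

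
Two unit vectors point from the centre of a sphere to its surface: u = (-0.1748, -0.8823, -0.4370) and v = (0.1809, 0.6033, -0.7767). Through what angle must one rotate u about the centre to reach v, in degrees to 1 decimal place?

103.0°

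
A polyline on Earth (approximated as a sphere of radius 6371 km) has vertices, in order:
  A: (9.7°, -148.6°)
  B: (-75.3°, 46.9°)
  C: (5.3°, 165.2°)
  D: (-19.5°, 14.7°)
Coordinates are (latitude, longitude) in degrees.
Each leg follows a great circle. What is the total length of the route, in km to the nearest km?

Leg A→B: central angle 1.9867 rad, distance 12657.2 km.
Leg B→C: central angle 1.7815 rad, distance 11349.9 km.
Leg C→D: central angle 2.5825 rad, distance 16453.4 km.
Total: 12657.2 + 11349.9 + 16453.4 ≈ 40460 km.

40460 km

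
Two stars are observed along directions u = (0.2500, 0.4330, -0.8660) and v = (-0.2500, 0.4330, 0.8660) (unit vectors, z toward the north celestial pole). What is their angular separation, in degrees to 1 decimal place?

128.7°

u·v = -0.6250; |u| = 1.0000, |v| = 1.0000.
cos θ = (u·v)/(|u||v|) = -0.6250, so θ = 128.7°.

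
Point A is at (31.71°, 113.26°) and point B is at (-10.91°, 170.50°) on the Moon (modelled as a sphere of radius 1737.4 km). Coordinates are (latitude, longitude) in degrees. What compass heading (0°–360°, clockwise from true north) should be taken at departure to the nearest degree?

118°

With φ₁ = 0.5534, φ₂ = -0.1904, Δλ = 0.9990 rad, the forward-azimuth formula gives
θ = atan2( sin Δλ cos φ₂ , cos φ₁ sin φ₂ − sin φ₁ cos φ₂ cos Δλ ) = atan2(0.8257, -0.4403) = 118.07°.
So the initial bearing is 118°.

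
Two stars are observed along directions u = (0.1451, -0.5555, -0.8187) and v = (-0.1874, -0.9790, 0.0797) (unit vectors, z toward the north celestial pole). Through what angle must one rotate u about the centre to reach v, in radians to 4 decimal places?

u·v = 0.4514; |u| = 1.0000, |v| = 1.0000.
cos θ = (u·v)/(|u||v|) = 0.4514, so θ = 1.1024 rad.

1.1024 rad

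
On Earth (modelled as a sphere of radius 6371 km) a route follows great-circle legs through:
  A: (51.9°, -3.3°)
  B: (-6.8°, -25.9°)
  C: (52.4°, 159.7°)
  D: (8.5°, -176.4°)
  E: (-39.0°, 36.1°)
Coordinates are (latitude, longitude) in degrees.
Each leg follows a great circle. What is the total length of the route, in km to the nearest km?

Leg A→B: central angle 1.0787 rad, distance 6872.4 km.
Leg B→C: central angle 2.3417 rad, distance 14918.9 km.
Leg C→D: central angle 0.8382 rad, distance 5340.1 km.
Leg D→E: central angle 2.4057 rad, distance 15327.0 km.
Total: 6872.4 + 14918.9 + 5340.1 + 15327.0 ≈ 42458 km.

42458 km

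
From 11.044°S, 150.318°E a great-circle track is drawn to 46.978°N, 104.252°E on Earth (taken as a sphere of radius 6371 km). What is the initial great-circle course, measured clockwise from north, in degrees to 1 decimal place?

Δλ = -46.066° = -0.8040 rad.
y = sin Δλ · cos φ₂ = (-0.7201)(0.6823) = -0.4913
x = cos φ₁ sin φ₂ − sin φ₁ cos φ₂ cos Δλ = (0.9815)(0.7311) − (-0.1916)(0.6823)(0.6938) = 0.8082
θ = atan2(y, x) = -31.30°; adding 360° gives 328.7°.

328.7°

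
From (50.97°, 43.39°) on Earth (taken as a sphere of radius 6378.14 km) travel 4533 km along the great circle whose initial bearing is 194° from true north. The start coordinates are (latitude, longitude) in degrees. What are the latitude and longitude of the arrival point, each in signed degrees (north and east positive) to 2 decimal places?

Angular distance δ = d/R = 4533/6378.14 = 0.71071 rad; initial bearing θ = 3.3859 rad.
sin φ₂ = sin φ₁ cos δ + cos φ₁ sin δ cos θ = (0.7768)(0.7579) + (0.6297)(0.6524)(-0.9703) = 0.1901, so φ₂ = 10.96°.
Δλ = atan2(sin θ sin δ cos φ₁, cos δ − sin φ₁ sin φ₂) = atan2(-0.0994, 0.6102) = -9.251°.
λ₂ = 43.390° − 9.251° = 34.14°.

10.96°, 34.14°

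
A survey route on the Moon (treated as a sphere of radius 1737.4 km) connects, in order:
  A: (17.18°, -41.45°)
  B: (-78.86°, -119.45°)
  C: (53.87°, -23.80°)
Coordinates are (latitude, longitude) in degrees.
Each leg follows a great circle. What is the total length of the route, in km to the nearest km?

Leg A→B: central angle 1.8250 rad, distance 3170.7 km.
Leg B→C: central angle 2.5042 rad, distance 4350.9 km.
Total: 3170.7 + 4350.9 ≈ 7522 km.

7522 km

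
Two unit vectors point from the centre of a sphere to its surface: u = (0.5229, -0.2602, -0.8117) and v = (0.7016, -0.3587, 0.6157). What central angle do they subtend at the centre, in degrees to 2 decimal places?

u·v = -0.0396; |u| = 1.0000, |v| = 1.0000.
cos θ = (u·v)/(|u||v|) = -0.0396, so θ = 92.27°.

92.27°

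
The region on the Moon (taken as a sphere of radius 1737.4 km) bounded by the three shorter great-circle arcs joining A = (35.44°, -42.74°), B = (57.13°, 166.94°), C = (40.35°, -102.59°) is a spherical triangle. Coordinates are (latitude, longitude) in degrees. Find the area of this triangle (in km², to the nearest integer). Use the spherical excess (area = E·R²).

1396730 km²

Side lengths (central angles): a = 0.9999, b = 0.8131, c = 1.4678 rad; semiperimeter s = 1.6403.
By l'Huilier's theorem, tan(E/4) = √[tan(s/2) tan((s−a)/2) tan((s−b)/2) tan((s−c)/2)], giving spherical excess E = 0.4627 rad.
Area = E·R² = 0.4627 × (1737.4)² ≈ 1396730 km².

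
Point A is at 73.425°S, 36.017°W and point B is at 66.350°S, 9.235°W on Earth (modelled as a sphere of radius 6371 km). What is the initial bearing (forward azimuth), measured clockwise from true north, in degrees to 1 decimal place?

65.6°

Δλ = 26.782° = 0.4674 rad.
y = sin Δλ · cos φ₂ = (0.4506)(0.4011) = 0.1808
x = cos φ₁ sin φ₂ − sin φ₁ cos φ₂ cos Δλ = (0.2853)(-0.9160) − (-0.9584)(0.4011)(0.8927) = 0.0819
θ = atan2(y, x) = 65.62°, so the bearing is 65.6°.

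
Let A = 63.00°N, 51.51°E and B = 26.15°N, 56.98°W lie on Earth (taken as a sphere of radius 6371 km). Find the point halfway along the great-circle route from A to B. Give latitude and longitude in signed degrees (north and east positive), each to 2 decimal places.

56.90°, -27.24°

Central angle δ = 1.3042 rad. Interpolating on the sphere with fraction f = 0.5:
P = [sin((1−f)δ)·A + sin(fδ)·B] / sin δ = 0.6291·A + 0.6291·B in Cartesian coordinates,
giving P = (0.4855, -0.2499, 0.8378), i.e. latitude 56.90°, longitude -27.24°.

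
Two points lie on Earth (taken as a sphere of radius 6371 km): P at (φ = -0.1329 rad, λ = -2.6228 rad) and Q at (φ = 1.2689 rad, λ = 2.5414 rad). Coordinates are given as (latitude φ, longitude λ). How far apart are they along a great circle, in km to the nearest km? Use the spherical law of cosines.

9994 km

Let φ₁ = -0.1329 rad, φ₂ = 1.2689 rad, and Δλ = -1.1190 rad.
cos c = sin φ₁ sin φ₂ + cos φ₁ cos φ₂ cos Δλ = (-0.1325)(0.9548) + (0.9912)(0.2973)(0.4366) = 0.00215,
so c = arccos(0.00215) = 1.56864 rad.
Distance = R·c = 6371 × 1.5686 ≈ 9994 km.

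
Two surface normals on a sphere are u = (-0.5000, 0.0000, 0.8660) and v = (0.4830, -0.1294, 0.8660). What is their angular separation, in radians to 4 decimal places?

u·v = 0.5085; |u| = 1.0000, |v| = 1.0000.
cos θ = (u·v)/(|u||v|) = 0.5085, so θ = 1.0374 rad.

1.0374 rad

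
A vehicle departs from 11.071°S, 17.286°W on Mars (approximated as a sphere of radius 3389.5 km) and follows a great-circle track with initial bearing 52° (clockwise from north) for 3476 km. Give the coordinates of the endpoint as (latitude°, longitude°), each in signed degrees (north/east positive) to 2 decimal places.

Angular distance δ = d/R = 3476/3389.5 = 1.02552 rad; initial bearing θ = 0.9076 rad.
sin φ₂ = sin φ₁ cos δ + cos φ₁ sin δ cos θ = (-0.1920)(0.5187) + (0.9814)(0.8550)(0.6157) = 0.4170, so φ₂ = 24.64°.
Δλ = atan2(sin θ sin δ cos φ₁, cos δ − sin φ₁ sin φ₂) = atan2(0.6612, 0.5987) = 47.839°.
λ₂ = -17.286° + 47.839° = 30.55°.

24.64°, 30.55°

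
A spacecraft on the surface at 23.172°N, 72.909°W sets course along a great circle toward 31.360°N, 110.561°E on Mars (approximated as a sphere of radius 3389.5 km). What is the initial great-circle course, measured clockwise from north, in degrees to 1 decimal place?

Δλ = -176.530° = -3.0810 rad.
y = sin Δλ · cos φ₂ = (-0.0605)(0.8539) = -0.0517
x = cos φ₁ sin φ₂ − sin φ₁ cos φ₂ cos Δλ = (0.9193)(0.5204) − (0.3935)(0.8539)(-0.9982) = 0.8138
θ = atan2(y, x) = -3.63°; adding 360° gives 356.4°.

356.4°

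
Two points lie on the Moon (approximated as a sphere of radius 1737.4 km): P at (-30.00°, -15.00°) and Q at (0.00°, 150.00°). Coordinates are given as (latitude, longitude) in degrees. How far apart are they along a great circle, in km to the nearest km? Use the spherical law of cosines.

In radians: φ₁ = -0.5236, φ₂ = 0.0000, Δλ = 165.000° = 2.8798 rad.
cos c = sin φ₁ sin φ₂ + cos φ₁ cos φ₂ cos Δλ = (-0.5000)(0.0000) + (0.8660)(1.0000)(-0.9659) = -0.83652,
so c = arccos(-0.83652) = 2.56169 rad.
Distance = R·c = 1737.4 × 2.5617 ≈ 4451 km.

4451 km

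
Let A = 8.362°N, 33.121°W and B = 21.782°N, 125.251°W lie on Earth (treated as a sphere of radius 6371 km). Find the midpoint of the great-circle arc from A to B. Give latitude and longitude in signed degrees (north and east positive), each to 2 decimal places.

The central angle between A and B is δ = 1.5510 rad.
With f = 0.5, the slerp weights are sin((1−f)δ)/sin δ = 0.7002 and sin(fδ)/sin δ = 0.7002.
Weighted sum of the unit vectors: (0.7002)·(0.8286,-0.5406,0.1454) + (0.7002)·(-0.5360,-0.7583,0.3711) = (0.2049, -0.9095, 0.3617).
Converting back: φ = atan2(z, √(x²+y²)) = 21.20°, λ = atan2(y, x) = -77.30°.

21.20°, -77.30°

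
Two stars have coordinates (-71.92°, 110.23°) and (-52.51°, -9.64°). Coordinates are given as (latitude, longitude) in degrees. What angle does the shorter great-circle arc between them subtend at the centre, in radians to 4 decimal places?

With latitudes φ₁ = -71.920°, φ₂ = -52.510° and longitude difference Δλ = -119.870°:
cos c = sin φ₁ sin φ₂ + cos φ₁ cos φ₂ cos Δλ = (-0.9506)(-0.7935) + (0.3103)(0.6086)(-0.4980) = 0.66021,
so c = arccos(0.66021) = 0.84970 rad.
So the angular separation is 0.8497 rad.

0.8497 rad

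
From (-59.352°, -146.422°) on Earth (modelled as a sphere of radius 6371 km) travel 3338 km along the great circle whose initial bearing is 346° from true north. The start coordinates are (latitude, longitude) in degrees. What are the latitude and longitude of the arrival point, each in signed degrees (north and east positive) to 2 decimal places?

-29.83°, -154.44°

Angular distance δ = d/R = 3338/6371 = 0.52394 rad; initial bearing θ = 6.0388 rad.
sin φ₂ = sin φ₁ cos δ + cos φ₁ sin δ cos θ = (-0.8603)(0.8659) + (0.5098)(0.5003)(0.9703) = -0.4975, so φ₂ = -29.83°.
Δλ = atan2(sin θ sin δ cos φ₁, cos δ − sin φ₁ sin φ₂) = atan2(-0.0617, 0.4379) = -8.020°.
λ₂ = -146.422° − 8.020° = -154.44°.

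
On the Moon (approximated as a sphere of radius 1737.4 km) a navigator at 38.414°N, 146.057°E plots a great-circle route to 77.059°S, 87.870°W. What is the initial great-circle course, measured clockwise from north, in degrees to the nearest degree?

Δλ = 126.073° = 2.2004 rad.
y = sin Δλ · cos φ₂ = (0.8083)(0.2239) = 0.1810
x = cos φ₁ sin φ₂ − sin φ₁ cos φ₂ cos Δλ = (0.7835)(-0.9746) − (0.6213)(0.2239)(-0.5888) = -0.6817
θ = atan2(y, x) = 165.13°, so the bearing is 165°.

165°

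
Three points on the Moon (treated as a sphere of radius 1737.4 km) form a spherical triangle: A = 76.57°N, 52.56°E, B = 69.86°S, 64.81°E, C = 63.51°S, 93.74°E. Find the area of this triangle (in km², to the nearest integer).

Side lengths (central angles): a = 0.2254, b = 2.4858, c = 2.5590 rad; semiperimeter s = 2.6351.
By l'Huilier's theorem, tan(E/4) = √[tan(s/2) tan((s−a)/2) tan((s−b)/2) tan((s−c)/2)], giving spherical excess E = 0.6714 rad.
Area = E·R² = 0.6714 × (1737.4)² ≈ 2026789 km².

2026789 km²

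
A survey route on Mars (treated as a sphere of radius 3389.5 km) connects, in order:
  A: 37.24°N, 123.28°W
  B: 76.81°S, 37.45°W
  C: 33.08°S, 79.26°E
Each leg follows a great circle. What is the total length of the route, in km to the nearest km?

11164 km

Leg A→B: central angle 2.1846 rad, distance 7404.7 km.
Leg B→C: central angle 1.1091 rad, distance 3759.3 km.
Total: 7404.7 + 3759.3 ≈ 11164 km.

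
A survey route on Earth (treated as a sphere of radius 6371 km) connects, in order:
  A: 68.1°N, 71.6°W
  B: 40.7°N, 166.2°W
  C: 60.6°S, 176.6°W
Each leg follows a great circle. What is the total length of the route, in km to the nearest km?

Leg A→B: central angle 0.9492 rad, distance 6047.1 km.
Leg B→C: central angle 1.7743 rad, distance 11303.8 km.
Total: 6047.1 + 11303.8 ≈ 17351 km.

17351 km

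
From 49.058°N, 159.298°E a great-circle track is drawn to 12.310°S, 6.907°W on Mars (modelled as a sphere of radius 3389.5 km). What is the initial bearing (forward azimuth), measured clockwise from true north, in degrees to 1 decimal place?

338.0°

With φ₁ = 0.8562, φ₂ = -0.2149, Δλ = -2.9008 rad, the forward-azimuth formula gives
θ = atan2( sin Δλ cos φ₂ , cos φ₁ sin φ₂ − sin φ₁ cos φ₂ cos Δλ ) = atan2(-0.2330, 0.5770) = -21.99°.
Adding 360° brings this into [0°, 360°): 338.0°.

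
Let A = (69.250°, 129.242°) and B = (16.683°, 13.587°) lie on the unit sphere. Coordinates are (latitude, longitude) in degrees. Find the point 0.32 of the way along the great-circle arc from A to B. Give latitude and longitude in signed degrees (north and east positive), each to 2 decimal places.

66.14°, 55.11°

Central angle δ = 1.4490 rad. Interpolating on the sphere with fraction f = 0.32:
P = [sin((1−f)δ)·A + sin(fδ)·B] / sin δ = 0.8397·A + 0.4506·B in Cartesian coordinates,
giving P = (0.2313, 0.3318, 0.9145), i.e. latitude 66.14°, longitude 55.11°.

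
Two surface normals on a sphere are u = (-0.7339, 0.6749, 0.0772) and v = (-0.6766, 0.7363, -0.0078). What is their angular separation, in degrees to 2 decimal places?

u·v = 0.9929; |u| = 1.0000, |v| = 1.0000.
cos θ = (u·v)/(|u||v|) = 0.9929, so θ = 6.85°.

6.85°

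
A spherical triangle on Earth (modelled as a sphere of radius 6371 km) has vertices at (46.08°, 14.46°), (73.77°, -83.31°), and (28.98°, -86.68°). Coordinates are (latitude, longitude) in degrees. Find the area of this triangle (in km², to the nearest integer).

14429183 km²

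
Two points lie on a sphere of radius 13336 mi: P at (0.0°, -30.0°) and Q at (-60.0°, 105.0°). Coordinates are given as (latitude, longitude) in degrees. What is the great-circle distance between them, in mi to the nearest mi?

25767 mi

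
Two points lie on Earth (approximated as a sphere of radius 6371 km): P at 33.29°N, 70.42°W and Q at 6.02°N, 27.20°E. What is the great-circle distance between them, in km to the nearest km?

10343 km

With latitudes φ₁ = 33.290°, φ₂ = 6.020° and longitude difference Δλ = 97.620°:
cos c = sin φ₁ sin φ₂ + cos φ₁ cos φ₂ cos Δλ = (0.5489)(0.1049) + (0.8359)(0.9945)(-0.1326) = -0.05267,
so c = arccos(-0.05267) = 1.62349 rad.
Distance = R·c = 6371 × 1.6235 ≈ 10343 km.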